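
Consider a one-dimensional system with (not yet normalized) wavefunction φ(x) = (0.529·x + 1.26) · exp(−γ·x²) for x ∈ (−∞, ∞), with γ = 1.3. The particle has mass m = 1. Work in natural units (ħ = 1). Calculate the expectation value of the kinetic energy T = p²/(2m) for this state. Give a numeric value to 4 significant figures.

T = −(ħ²/2m) d²/dx², so ⟨T⟩ = −(ħ²/2m) ∫ φ*·φ'' dx / ∫|φ|² dx; with m = 1.
Expand each integrand as polynomial × e^(−2γx²) and use ∫x^(2j)·e^(−2γx²) dx = (2j−1)!!/(4γ)^j · √(π/(2γ)), odd powers → 0; here √(π/(2γ)) = 1.0992. Differentiate with the product rule, d/dx e^(−γx²) = −2γx·e^(−γx²).
State is unnormalized: ∫|φ|² dx = 1.8043, and ∫φ*·(−ħ²/2m · φ'') dx = 1.2497, so ⟨T⟩ = 1.2497 / 1.8043.
⟨T⟩ = 0.69262.

0.6926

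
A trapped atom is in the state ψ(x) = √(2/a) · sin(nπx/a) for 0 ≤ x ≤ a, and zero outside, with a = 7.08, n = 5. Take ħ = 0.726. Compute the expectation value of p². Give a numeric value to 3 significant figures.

p² ψ = −ħ² d²ψ/dx²; ⟨p²⟩ = −ħ² ∫ ψ*·ψ'' dx.
d/dx sin(nπx/a) = (nπ/a)·cos(nπx/a) and d²/dx² sin(nπx/a) = −(nπ/a)²·sin(nπx/a); on 0 ≤ x ≤ a, ∫sin²(nπx/a) dx = a/2 and ∫sin(nπx/a)·cos(nπx/a) dx = 0.
⟨p²⟩ = 2.5945.

2.59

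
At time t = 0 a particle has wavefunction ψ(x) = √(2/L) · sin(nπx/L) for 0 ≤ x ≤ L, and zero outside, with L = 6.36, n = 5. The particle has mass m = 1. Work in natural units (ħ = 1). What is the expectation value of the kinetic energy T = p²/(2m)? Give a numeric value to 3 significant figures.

3.05

T = −(ħ²/2m) d²/dx², so ⟨T⟩ = −(ħ²/2m) ∫ ψ*·ψ'' dx; with m = 1.
d/dx sin(nπx/L) = (nπ/L)·cos(nπx/L) and d²/dx² sin(nπx/L) = −(nπ/L)²·sin(nπx/L); on 0 ≤ x ≤ L, ∫sin²(nπx/L) dx = L/2 and ∫sin(nπx/L)·cos(nπx/L) dx = 0.
⟨T⟩ = 3.0500.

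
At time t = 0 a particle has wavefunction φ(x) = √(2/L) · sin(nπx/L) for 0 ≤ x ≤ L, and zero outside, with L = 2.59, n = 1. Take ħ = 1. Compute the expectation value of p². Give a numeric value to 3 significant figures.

1.47

p² φ = −ħ² d²φ/dx²; ⟨p²⟩ = −ħ² ∫ φ*·φ'' dx.
d/dx sin(nπx/L) = (nπ/L)·cos(nπx/L) and d²/dx² sin(nπx/L) = −(nπ/L)²·sin(nπx/L); on 0 ≤ x ≤ L, ∫sin²(nπx/L) dx = L/2 and ∫sin(nπx/L)·cos(nπx/L) dx = 0.
⟨p²⟩ = 1.4713.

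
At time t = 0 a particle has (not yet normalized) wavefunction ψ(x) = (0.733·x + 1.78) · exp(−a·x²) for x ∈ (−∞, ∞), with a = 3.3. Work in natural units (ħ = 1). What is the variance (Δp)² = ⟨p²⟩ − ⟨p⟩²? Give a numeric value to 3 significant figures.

Compute ⟨p⟩ and ⟨p²⟩ separately; (Δp)² = ⟨p²⟩ − ⟨p⟩².
Expand each integrand as polynomial × e^(−2ax²) and use ∫x^(2j)·e^(−2ax²) dx = (2j−1)!!/(4a)^j · √(π/(2a)), odd powers → 0; here √(π/(2a)) = 0.68993. Differentiate with the product rule, d/dx e^(−ax²) = −2ax·e^(−ax²).
Normalization: ∫|ψ|² dx = 2.2140.
⟨p⟩ = 0.0000 and ⟨p²⟩ = 3.3837.
(Δp)² = 3.3837 − (0.0000)² = 3.3837.

3.38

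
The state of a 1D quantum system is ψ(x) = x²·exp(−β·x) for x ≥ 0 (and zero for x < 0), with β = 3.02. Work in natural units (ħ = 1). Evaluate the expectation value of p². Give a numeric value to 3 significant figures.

p² ψ = −ħ² d²ψ/dx²; ⟨p²⟩ = −ħ² ∫ ψ*·ψ'' dx / ∫|ψ|² dx.
Differentiate x²·exp(−β·x) with the product rule; every integrand then reduces to terms xʲ·e^(−2βx) on [0, ∞), with ∫₀^∞ xʲ·e^(−2βx) dx = j!/(2β)^(j+1).
State is unnormalized: ∫|ψ|² dx = 0.0029856, and ∫ψ*·(−ħ² ψ'') dx = 0.0090765, so ⟨p²⟩ = 0.0090765 / 0.0029856.
⟨p²⟩ = 3.0401.

3.04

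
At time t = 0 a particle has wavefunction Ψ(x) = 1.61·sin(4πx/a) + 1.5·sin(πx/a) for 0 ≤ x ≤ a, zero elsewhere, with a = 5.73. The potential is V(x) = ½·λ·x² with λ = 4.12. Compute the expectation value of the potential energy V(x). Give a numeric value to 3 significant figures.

⟨V⟩ = ∫ V(x)·|Ψ|² dx / ∫|Ψ|² dx.
On 0 ≤ x ≤ a (j ≠ l): ∫sin²(jπx/a) dx = a/2, ∫sin(jπx/a)·sin(lπx/a) dx = 0; diagonal moments ∫x·sin²(jπx/a) dx = a²/4, ∫x²·sin²(jπx/a) dx = a³·(1/6 − 1/(4j²π²)); cross terms ∫x·sin(jπx/a)·sin(lπx/a) dx = 0 for j + l even and −4jla²/(π²(j² − l²)²) for j + l odd, ∫x²·sin(jπx/a)·sin(lπx/a) dx = (−1)^(j+l)·4jla³/(π²(j² − l²)²); higher powers the same way via product-to-sum and parts.
State is unnormalized: ∫|Ψ|² dx = 13.873, and ∫Ψ*·V(x)·Ψ dx = 275.60, so ⟨V⟩ = 275.60 / 13.873.
⟨V⟩ = 19.866.

19.9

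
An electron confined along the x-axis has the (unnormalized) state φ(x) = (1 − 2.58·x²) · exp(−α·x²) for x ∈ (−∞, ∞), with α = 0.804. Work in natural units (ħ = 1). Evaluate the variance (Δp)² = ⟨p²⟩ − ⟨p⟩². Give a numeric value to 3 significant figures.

4.31

Compute ⟨p⟩ and ⟨p²⟩ separately; (Δp)² = ⟨p²⟩ − ⟨p⟩².
Expand each integrand as polynomial × e^(−2αx²) and use ∫x^(2j)·e^(−2αx²) dx = (2j−1)!!/(4α)^j · √(π/(2α)), odd powers → 0; here √(π/(2α)) = 1.3978. Differentiate with the product rule, d/dx e^(−αx²) = −2αx·e^(−αx²).
Normalization: ∫|φ|² dx = 1.8538.
⟨p⟩ = 0.0000 and ⟨p²⟩ = 4.3099.
(Δp)² = 4.3099 − (0.0000)² = 4.3099.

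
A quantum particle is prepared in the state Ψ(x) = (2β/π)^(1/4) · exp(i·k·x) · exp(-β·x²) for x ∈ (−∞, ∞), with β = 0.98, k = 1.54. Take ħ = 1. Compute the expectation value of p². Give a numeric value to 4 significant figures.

3.352

p² Ψ = −ħ² d²Ψ/dx²; ⟨p²⟩ = −ħ² ∫ Ψ*·Ψ'' dx.
Gaussian moments: ∫x^(2j)·e^(−2βx²) dx = (2j−1)!!/(4β)^j · √(π/(2β)), odd powers integrate to 0; here √(π/(2β)) = 1.2660. Derivatives: Ψ′ = (ik − 2βx)·Ψ, Ψ″ = ((ik − 2βx)² − 2β)·Ψ; the odd-in-x pieces drop out.
⟨p²⟩ = 3.3516.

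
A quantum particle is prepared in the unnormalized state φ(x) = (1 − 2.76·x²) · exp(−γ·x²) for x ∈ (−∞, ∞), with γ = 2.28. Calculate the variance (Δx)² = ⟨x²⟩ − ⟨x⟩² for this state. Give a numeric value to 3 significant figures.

Compute ⟨x⟩ and ⟨x²⟩ separately, then (Δx)² = ⟨x²⟩ − ⟨x⟩².
Expand each integrand as polynomial × e^(−2γx²) and use ∫x^(2j)·e^(−2γx²) dx = (2j−1)!!/(4γ)^j · √(π/(2γ)), odd powers → 0; here √(π/(2γ)) = 0.83003.
Normalization: ∫|φ|² dx = 0.55570.
⟨x⟩ = 0.0000 and ⟨x²⟩ = 0.091388.
(Δx)² = 0.091388 − (0.0000)² = 0.091388.

0.0914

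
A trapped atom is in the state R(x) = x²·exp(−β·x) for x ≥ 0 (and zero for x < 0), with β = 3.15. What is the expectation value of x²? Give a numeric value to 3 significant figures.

0.756

⟨x²⟩ = ∫ x²·|R|² dx / ∫|R|² dx (integrals over the domain).
Every integrand reduces to terms xʲ·e^(−2βx) on [0, ∞); use ∫₀^∞ xʲ·e^(−2βx) dx = j!/(2β)^(j+1).
State is unnormalized: ∫|R|² dx = 0.0024183, and ∫R*·x²·R dx = 0.0018279, so ⟨x²⟩ = 0.0018279 / 0.0024183.
⟨x²⟩ = 0.75586.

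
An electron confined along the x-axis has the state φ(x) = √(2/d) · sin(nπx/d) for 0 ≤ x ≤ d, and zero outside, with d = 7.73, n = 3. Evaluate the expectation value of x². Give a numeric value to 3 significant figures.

19.6

⟨x²⟩ = ∫ x²·|φ|² dx (integrals over the domain).
With sin²θ = (1 − cos2θ)/2 on 0 ≤ x ≤ d: ∫sin²(nπx/d) dx = d/2, ∫x·sin²(nπx/d) dx = d²/4, ∫x²·sin²(nπx/d) dx = d³·(1/6 − 1/(4n²π²)); higher powers xᵏ the same way, integrating xᵏ·cos(2nπx/d) by parts.
⟨x²⟩ = 19.581.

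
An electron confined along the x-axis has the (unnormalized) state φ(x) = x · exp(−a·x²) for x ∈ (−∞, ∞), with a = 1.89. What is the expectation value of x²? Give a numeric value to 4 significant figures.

⟨x²⟩ = ∫ x²·|φ|² dx / ∫|φ|² dx (integrals over the domain).
Expand each integrand as polynomial × e^(−2ax²) and use ∫x^(2j)·e^(−2ax²) dx = (2j−1)!!/(4a)^j · √(π/(2a)), odd powers → 0; here √(π/(2a)) = 0.91165.
State is unnormalized: ∫|φ|² dx = 0.12059, and ∫φ*·x²·φ dx = 0.047853, so ⟨x²⟩ = 0.047853 / 0.12059.
⟨x²⟩ = 0.39683.

0.3968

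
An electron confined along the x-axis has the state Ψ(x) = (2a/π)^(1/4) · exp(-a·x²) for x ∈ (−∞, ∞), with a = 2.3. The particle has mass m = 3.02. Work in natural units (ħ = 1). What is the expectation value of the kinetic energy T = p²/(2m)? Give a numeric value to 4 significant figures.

T = −(ħ²/2m) d²/dx², so ⟨T⟩ = −(ħ²/2m) ∫ Ψ*·Ψ'' dx; with m = 3.02.
Gaussian moments: ∫x^(2j)·e^(−2ax²) dx = (2j−1)!!/(4a)^j · √(π/(2a)), odd powers integrate to 0; here √(π/(2a)) = 0.82641. Derivatives: d/dx e^(−ax²) = −2ax·e^(−ax²), d²/dx² e^(−ax²) = (4a²x² − 2a)·e^(−ax²).
⟨T⟩ = 0.38079.

0.3808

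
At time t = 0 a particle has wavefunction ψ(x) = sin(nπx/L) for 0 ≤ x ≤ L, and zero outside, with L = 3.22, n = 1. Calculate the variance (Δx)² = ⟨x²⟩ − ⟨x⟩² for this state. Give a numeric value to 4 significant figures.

Compute ⟨x⟩ and ⟨x²⟩ separately, then (Δx)² = ⟨x²⟩ − ⟨x⟩².
With sin²θ = (1 − cos2θ)/2 on 0 ≤ x ≤ L: ∫sin²(nπx/L) dx = L/2, ∫x·sin²(nπx/L) dx = L²/4, ∫x²·sin²(nπx/L) dx = L³·(1/6 − 1/(4n²π²)); higher powers xᵏ the same way, integrating xᵏ·cos(2nπx/L) by parts.
Normalization: ∫|ψ|² dx = 1.6100.
⟨x⟩ = 1.6100 and ⟨x²⟩ = 2.9309.
(Δx)² = 2.9309 − (1.6100)² = 0.33876.

0.3388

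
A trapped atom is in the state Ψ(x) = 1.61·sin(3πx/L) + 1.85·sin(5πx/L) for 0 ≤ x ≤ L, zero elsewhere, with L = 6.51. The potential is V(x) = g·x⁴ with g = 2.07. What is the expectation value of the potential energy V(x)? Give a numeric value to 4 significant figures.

⟨V⟩ = ∫ V(x)·|Ψ|² dx / ∫|Ψ|² dx.
On 0 ≤ x ≤ L (j ≠ l): ∫sin²(jπx/L) dx = L/2, ∫sin(jπx/L)·sin(lπx/L) dx = 0; diagonal moments ∫x·sin²(jπx/L) dx = L²/4, ∫x²·sin²(jπx/L) dx = L³·(1/6 − 1/(4j²π²)); cross terms ∫x·sin(jπx/L)·sin(lπx/L) dx = 0 for j + l even and −4jlL²/(π²(j² − l²)²) for j + l odd, ∫x²·sin(jπx/L)·sin(lπx/L) dx = (−1)^(j+l)·4jlL³/(π²(j² − l²)²); higher powers the same way via product-to-sum and parts.
State is unnormalized: ∫|Ψ|² dx = 19.578, and ∫Ψ*·V(x)·Ψ dx = 19785., so ⟨V⟩ = 19785. / 19.578.
⟨V⟩ = 1010.6.

1011.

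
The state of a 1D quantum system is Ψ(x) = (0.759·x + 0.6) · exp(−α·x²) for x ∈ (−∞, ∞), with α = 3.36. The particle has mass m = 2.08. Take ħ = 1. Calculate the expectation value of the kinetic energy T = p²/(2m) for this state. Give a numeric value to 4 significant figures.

T = −(ħ²/2m) d²/dx², so ⟨T⟩ = −(ħ²/2m) ∫ Ψ*·Ψ'' dx / ∫|Ψ|² dx; with m = 2.08.
Expand each integrand as polynomial × e^(−2αx²) and use ∫x^(2j)·e^(−2αx²) dx = (2j−1)!!/(4α)^j · √(π/(2α)), odd powers → 0; here √(π/(2α)) = 0.68374. Differentiate with the product rule, d/dx e^(−αx²) = −2αx·e^(−αx²).
State is unnormalized: ∫|Ψ|² dx = 0.27545, and ∫Ψ*·(−ħ²/2m · Ψ'') dx = 0.26982, so ⟨T⟩ = 0.26982 / 0.27545.
⟨T⟩ = 0.97956.

0.9796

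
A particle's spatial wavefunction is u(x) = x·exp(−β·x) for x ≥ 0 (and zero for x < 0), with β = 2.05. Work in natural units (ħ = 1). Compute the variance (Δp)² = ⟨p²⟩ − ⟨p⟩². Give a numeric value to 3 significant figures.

Compute ⟨p⟩ and ⟨p²⟩ separately; (Δp)² = ⟨p²⟩ − ⟨p⟩².
Differentiate x·exp(−β·x) with the product rule; every integrand then reduces to terms xʲ·e^(−2βx) on [0, ∞), with ∫₀^∞ xʲ·e^(−2βx) dx = j!/(2β)^(j+1).
Normalization: ∫|u|² dx = 0.029019.
⟨p⟩ = 0.0000 and ⟨p²⟩ = 4.2025.
(Δp)² = 4.2025 − (0.0000)² = 4.2025.

4.20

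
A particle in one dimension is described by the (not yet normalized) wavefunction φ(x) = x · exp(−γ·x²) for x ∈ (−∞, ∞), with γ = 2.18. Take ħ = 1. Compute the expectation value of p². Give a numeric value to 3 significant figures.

p² φ = −ħ² d²φ/dx²; ⟨p²⟩ = −ħ² ∫ φ*·φ'' dx / ∫|φ|² dx.
Expand each integrand as polynomial × e^(−2γx²) and use ∫x^(2j)·e^(−2γx²) dx = (2j−1)!!/(4γ)^j · √(π/(2γ)), odd powers → 0; here √(π/(2γ)) = 0.84885. Differentiate with the product rule, d/dx e^(−γx²) = −2γx·e^(−γx²).
State is unnormalized: ∫|φ|² dx = 0.097345, and ∫φ*·(−ħ² φ'') dx = 0.63664, so ⟨p²⟩ = 0.63664 / 0.097345.
⟨p²⟩ = 6.5400.

6.54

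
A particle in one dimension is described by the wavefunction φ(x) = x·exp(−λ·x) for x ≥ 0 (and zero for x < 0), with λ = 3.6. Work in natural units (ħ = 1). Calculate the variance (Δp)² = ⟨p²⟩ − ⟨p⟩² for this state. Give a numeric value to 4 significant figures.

Compute ⟨p⟩ and ⟨p²⟩ separately; (Δp)² = ⟨p²⟩ − ⟨p⟩².
Differentiate x·exp(−λ·x) with the product rule; every integrand then reduces to terms xʲ·e^(−2λx) on [0, ∞), with ∫₀^∞ xʲ·e^(−2λx) dx = j!/(2λ)^(j+1).
Normalization: ∫|φ|² dx = 0.0053584.
⟨p⟩ = 0.0000 and ⟨p²⟩ = 12.960.
(Δp)² = 12.960 − (0.0000)² = 12.960.

12.96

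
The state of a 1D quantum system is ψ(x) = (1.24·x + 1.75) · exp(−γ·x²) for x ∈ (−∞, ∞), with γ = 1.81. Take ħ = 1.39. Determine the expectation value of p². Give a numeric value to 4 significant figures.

3.951

p² ψ = −ħ² d²ψ/dx²; ⟨p²⟩ = −ħ² ∫ ψ*·ψ'' dx / ∫|ψ|² dx.
Expand each integrand as polynomial × e^(−2γx²) and use ∫x^(2j)·e^(−2γx²) dx = (2j−1)!!/(4γ)^j · √(π/(2γ)), odd powers → 0; here √(π/(2γ)) = 0.93158. Differentiate with the product rule, d/dx e^(−γx²) = −2γx·e^(−γx²).
State is unnormalized: ∫|ψ|² dx = 3.0508, and ∫ψ*·(−ħ² ψ'') dx = 12.053, so ⟨p²⟩ = 12.053 / 3.0508.
⟨p²⟩ = 3.9507.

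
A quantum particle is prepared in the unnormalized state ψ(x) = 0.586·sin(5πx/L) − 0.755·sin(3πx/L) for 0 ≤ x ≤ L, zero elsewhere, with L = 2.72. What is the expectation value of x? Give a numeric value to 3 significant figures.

⟨x⟩ = ∫ x·|ψ|² dx / ∫|ψ|² dx (integrals over the domain).
On 0 ≤ x ≤ L (j ≠ l): ∫sin²(jπx/L) dx = L/2, ∫sin(jπx/L)·sin(lπx/L) dx = 0; diagonal moments ∫x·sin²(jπx/L) dx = L²/4, ∫x²·sin²(jπx/L) dx = L³·(1/6 − 1/(4j²π²)); cross terms ∫x·sin(jπx/L)·sin(lπx/L) dx = 0 for j + l even and −4jlL²/(π²(j² − l²)²) for j + l odd, ∫x²·sin(jπx/L)·sin(lπx/L) dx = (−1)^(j+l)·4jlL³/(π²(j² − l²)²); higher powers the same way via product-to-sum and parts.
State is unnormalized: ∫|ψ|² dx = 1.2423, and ∫ψ*·x·ψ dx = 1.6895, so ⟨x⟩ = 1.6895 / 1.2423.
⟨x⟩ = 1.3600.

1.36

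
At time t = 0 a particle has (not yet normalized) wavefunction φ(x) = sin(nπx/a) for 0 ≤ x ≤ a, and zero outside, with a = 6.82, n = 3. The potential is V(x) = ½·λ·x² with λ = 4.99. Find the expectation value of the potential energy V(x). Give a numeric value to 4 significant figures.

⟨V⟩ = ∫ V(x)·|φ|² dx / ∫|φ|² dx.
With sin²θ = (1 − cos2θ)/2 on 0 ≤ x ≤ a: ∫sin²(nπx/a) dx = a/2, ∫x·sin²(nπx/a) dx = a²/4, ∫x²·sin²(nπx/a) dx = a³·(1/6 − 1/(4n²π²)); higher powers xᵏ the same way, integrating xᵏ·cos(2nπx/a) by parts.
State is unnormalized: ∫|φ|² dx = 3.4100, and ∫φ*·V(x)·φ dx = 129.68, so ⟨V⟩ = 129.68 / 3.4100.
⟨V⟩ = 38.030.

38.03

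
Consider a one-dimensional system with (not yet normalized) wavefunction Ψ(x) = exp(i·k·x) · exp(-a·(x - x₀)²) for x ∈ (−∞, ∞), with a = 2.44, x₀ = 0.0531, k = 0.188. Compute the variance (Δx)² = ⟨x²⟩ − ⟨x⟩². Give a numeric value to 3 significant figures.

Compute ⟨x⟩ and ⟨x²⟩ separately, then (Δx)² = ⟨x²⟩ − ⟨x⟩².
Gaussian moments (u = x − x₀): ∫u^(2j)·e^(−2au²) du = (2j−1)!!/(4a)^j · √(π/(2a)), odd powers integrate to 0; here √(π/(2a)) = 0.80235.
Normalization: ∫|Ψ|² dx = 0.80235.
⟨x⟩ = 0.053100 and ⟨x²⟩ = 0.10528.
(Δx)² = 0.10528 − (0.053100)² = 0.10246.

0.102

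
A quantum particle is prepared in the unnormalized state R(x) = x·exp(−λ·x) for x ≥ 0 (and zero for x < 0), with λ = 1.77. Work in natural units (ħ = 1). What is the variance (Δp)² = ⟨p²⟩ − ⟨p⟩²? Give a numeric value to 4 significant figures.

Compute ⟨p⟩ and ⟨p²⟩ separately; (Δp)² = ⟨p²⟩ − ⟨p⟩².
Differentiate x·exp(−λ·x) with the product rule; every integrand then reduces to terms xʲ·e^(−2λx) on [0, ∞), with ∫₀^∞ xʲ·e^(−2λx) dx = j!/(2λ)^(j+1).
Normalization: ∫|R|² dx = 0.045084.
⟨p⟩ = 0.0000 and ⟨p²⟩ = 3.1329.
(Δp)² = 3.1329 − (0.0000)² = 3.1329.

3.133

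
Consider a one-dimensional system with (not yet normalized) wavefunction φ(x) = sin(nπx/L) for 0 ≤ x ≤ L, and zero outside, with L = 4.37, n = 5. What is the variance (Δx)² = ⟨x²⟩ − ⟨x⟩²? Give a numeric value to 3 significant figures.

1.55

Compute ⟨x⟩ and ⟨x²⟩ separately, then (Δx)² = ⟨x²⟩ − ⟨x⟩².
With sin²θ = (1 − cos2θ)/2 on 0 ≤ x ≤ L: ∫sin²(nπx/L) dx = L/2, ∫x·sin²(nπx/L) dx = L²/4, ∫x²·sin²(nπx/L) dx = L³·(1/6 − 1/(4n²π²)); higher powers xᵏ the same way, integrating xᵏ·cos(2nπx/L) by parts.
Normalization: ∫|φ|² dx = 2.1850.
⟨x⟩ = 2.1850 and ⟨x²⟩ = 6.3269.
(Δx)² = 6.3269 − (2.1850)² = 1.5527.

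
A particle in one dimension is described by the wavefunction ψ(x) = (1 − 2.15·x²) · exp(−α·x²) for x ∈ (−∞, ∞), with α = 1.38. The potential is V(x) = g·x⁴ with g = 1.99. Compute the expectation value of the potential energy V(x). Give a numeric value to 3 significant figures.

0.700

⟨V⟩ = ∫ V(x)·|ψ|² dx / ∫|ψ|² dx.
Expand each integrand as polynomial × e^(−2αx²) and use ∫x^(2j)·e^(−2αx²) dx = (2j−1)!!/(4α)^j · √(π/(2α)), odd powers → 0; here √(π/(2α)) = 1.0669.
State is unnormalized: ∫|ψ|² dx = 0.72136, and ∫ψ*·V(x)·ψ dx = 0.50476, so ⟨V⟩ = 0.50476 / 0.72136.
⟨V⟩ = 0.69974.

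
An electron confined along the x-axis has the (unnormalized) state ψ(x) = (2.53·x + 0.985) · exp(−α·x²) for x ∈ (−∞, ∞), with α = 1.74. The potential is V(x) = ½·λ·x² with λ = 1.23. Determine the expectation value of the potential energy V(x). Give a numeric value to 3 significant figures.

⟨V⟩ = ∫ V(x)·|ψ|² dx / ∫|ψ|² dx.
Expand each integrand as polynomial × e^(−2αx²) and use ∫x^(2j)·e^(−2αx²) dx = (2j−1)!!/(4α)^j · √(π/(2α)), odd powers → 0; here √(π/(2α)) = 0.95013.
State is unnormalized: ∫|ψ|² dx = 1.7957, and ∫ψ*·V(x)·ψ dx = 0.31309, so ⟨V⟩ = 0.31309 / 1.7957.
⟨V⟩ = 0.17436.

0.174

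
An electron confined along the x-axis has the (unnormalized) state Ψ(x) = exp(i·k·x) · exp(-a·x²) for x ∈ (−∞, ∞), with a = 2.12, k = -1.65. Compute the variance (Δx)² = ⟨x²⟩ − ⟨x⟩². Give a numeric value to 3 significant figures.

0.118

Compute ⟨x⟩ and ⟨x²⟩ separately, then (Δx)² = ⟨x²⟩ − ⟨x⟩².
Gaussian moments: ∫x^(2j)·e^(−2ax²) dx = (2j−1)!!/(4a)^j · √(π/(2a)), odd powers integrate to 0; here √(π/(2a)) = 0.86078.
Normalization: ∫|Ψ|² dx = 0.86078.
⟨x⟩ = 0.0000 and ⟨x²⟩ = 0.11792.
(Δx)² = 0.11792 − (0.0000)² = 0.11792.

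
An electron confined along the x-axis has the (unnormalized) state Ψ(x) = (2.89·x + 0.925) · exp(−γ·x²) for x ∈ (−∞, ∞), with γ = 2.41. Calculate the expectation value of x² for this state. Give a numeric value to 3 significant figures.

0.208

⟨x²⟩ = ∫ x²·|Ψ|² dx / ∫|Ψ|² dx (integrals over the domain).
Expand each integrand as polynomial × e^(−2γx²) and use ∫x^(2j)·e^(−2γx²) dx = (2j−1)!!/(4γ)^j · √(π/(2γ)), odd powers → 0; here √(π/(2γ)) = 0.80733.
State is unnormalized: ∫|Ψ|² dx = 1.3902, and ∫Ψ*·x²·Ψ dx = 0.28933, so ⟨x²⟩ = 0.28933 / 1.3902.
⟨x²⟩ = 0.20812.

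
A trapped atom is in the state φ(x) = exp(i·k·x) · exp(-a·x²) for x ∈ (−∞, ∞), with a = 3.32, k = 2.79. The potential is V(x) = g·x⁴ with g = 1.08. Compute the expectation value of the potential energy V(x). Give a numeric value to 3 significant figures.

⟨V⟩ = ∫ V(x)·|φ|² dx / ∫|φ|² dx.
Gaussian moments: ∫x^(2j)·e^(−2ax²) dx = (2j−1)!!/(4a)^j · √(π/(2a)), odd powers integrate to 0; here √(π/(2a)) = 0.68785.
State is unnormalized: ∫|φ|² dx = 0.68785, and ∫φ*·V(x)·φ dx = 0.012637, so ⟨V⟩ = 0.012637 / 0.68785.
⟨V⟩ = 0.018372.

0.0184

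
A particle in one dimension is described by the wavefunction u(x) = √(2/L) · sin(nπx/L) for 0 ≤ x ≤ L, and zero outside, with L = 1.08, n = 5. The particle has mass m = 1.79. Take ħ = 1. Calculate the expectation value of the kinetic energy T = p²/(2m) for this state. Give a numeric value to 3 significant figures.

T = −(ħ²/2m) d²/dx², so ⟨T⟩ = −(ħ²/2m) ∫ u*·u'' dx; with m = 1.79.
d/dx sin(nπx/L) = (nπ/L)·cos(nπx/L) and d²/dx² sin(nπx/L) = −(nπ/L)²·sin(nπx/L); on 0 ≤ x ≤ L, ∫sin²(nπx/L) dx = L/2 and ∫sin(nπx/L)·cos(nπx/L) dx = 0.
⟨T⟩ = 59.089.

59.1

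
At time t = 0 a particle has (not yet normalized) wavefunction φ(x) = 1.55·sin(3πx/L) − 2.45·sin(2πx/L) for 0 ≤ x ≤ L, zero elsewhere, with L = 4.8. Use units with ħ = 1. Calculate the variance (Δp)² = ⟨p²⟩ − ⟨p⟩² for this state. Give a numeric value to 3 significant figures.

Compute ⟨p⟩ and ⟨p²⟩ separately; (Δp)² = ⟨p²⟩ − ⟨p⟩².
d²/dx² sin(jπx/L) = −(jπ/L)²·sin(jπx/L); on 0 ≤ x ≤ L, ∫sin²(jπx/L) dx = L/2 and ∫sin(jπx/L)·sin(lπx/L) dx = 0 for j ≠ l, so only diagonal terms survive in ∫|φ|² and ∫φ·φ″; ∫φ·φ′ dx = [φ²/2] between the walls = 0.
Normalization: ∫|φ|² dx = 20.172.
⟨p⟩ = 0.0000 and ⟨p²⟩ = 2.3257.
(Δp)² = 2.3257 − (0.0000)² = 2.3257.

2.33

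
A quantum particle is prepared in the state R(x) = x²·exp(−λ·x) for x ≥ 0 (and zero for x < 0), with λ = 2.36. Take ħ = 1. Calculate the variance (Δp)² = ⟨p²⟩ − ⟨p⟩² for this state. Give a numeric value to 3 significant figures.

1.86

Compute ⟨p⟩ and ⟨p²⟩ separately; (Δp)² = ⟨p²⟩ − ⟨p⟩².
Differentiate x²·exp(−λ·x) with the product rule; every integrand then reduces to terms xʲ·e^(−2λx) on [0, ∞), with ∫₀^∞ xʲ·e^(−2λx) dx = j!/(2λ)^(j+1).
Normalization: ∫|R|² dx = 0.010245.
⟨p⟩ = 0.0000 and ⟨p²⟩ = 1.8565.
(Δp)² = 1.8565 − (0.0000)² = 1.8565.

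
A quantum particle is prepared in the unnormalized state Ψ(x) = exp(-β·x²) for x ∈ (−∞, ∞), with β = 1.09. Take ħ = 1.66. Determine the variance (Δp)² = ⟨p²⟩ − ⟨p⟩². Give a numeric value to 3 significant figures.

Compute ⟨p⟩ and ⟨p²⟩ separately; (Δp)² = ⟨p²⟩ − ⟨p⟩².
Gaussian moments: ∫x^(2j)·e^(−2βx²) dx = (2j−1)!!/(4β)^j · √(π/(2β)), odd powers integrate to 0; here √(π/(2β)) = 1.2005. Derivatives: d/dx e^(−βx²) = −2βx·e^(−βx²), d²/dx² e^(−βx²) = (4β²x² − 2β)·e^(−βx²).
Normalization: ∫|Ψ|² dx = 1.2005.
⟨p⟩ = 0.0000 and ⟨p²⟩ = 3.0036.
(Δp)² = 3.0036 − (0.0000)² = 3.0036.

3.00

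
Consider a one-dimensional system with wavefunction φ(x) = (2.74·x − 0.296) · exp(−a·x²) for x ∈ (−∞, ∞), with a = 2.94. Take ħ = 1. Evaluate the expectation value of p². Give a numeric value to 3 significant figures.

p² φ = −ħ² d²φ/dx²; ⟨p²⟩ = −ħ² ∫ φ*·φ'' dx / ∫|φ|² dx.
Expand each integrand as polynomial × e^(−2ax²) and use ∫x^(2j)·e^(−2ax²) dx = (2j−1)!!/(4a)^j · √(π/(2a)), odd powers → 0; here √(π/(2a)) = 0.73095. Differentiate with the product rule, d/dx e^(−ax²) = −2ax·e^(−ax²).
State is unnormalized: ∫|φ|² dx = 0.53068, and ∫φ*·(−ħ² φ'') dx = 4.3040, so ⟨p²⟩ = 4.3040 / 0.53068.
⟨p²⟩ = 8.1104.

8.11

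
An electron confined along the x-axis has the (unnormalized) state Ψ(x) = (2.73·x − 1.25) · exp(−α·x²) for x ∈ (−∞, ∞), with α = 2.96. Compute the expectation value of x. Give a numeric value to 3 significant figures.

-0.263

⟨x⟩ = ∫ x·|Ψ|² dx / ∫|Ψ|² dx (integrals over the domain).
Expand each integrand as polynomial × e^(−2αx²) and use ∫x^(2j)·e^(−2αx²) dx = (2j−1)!!/(4α)^j · √(π/(2α)), odd powers → 0; here √(π/(2α)) = 0.72847.
State is unnormalized: ∫|Ψ|² dx = 1.5968, and ∫Ψ*·x·Ψ dx = -0.41992, so ⟨x⟩ = -0.41992 / 1.5968.
⟨x⟩ = -0.26298.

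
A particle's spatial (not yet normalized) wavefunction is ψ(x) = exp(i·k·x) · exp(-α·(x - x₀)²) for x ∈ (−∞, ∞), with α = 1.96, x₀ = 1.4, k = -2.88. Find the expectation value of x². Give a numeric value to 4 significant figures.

2.088

⟨x²⟩ = ∫ x²·|ψ|² dx / ∫|ψ|² dx (integrals over the domain).
Gaussian moments (u = x − x₀): ∫u^(2j)·e^(−2αu²) du = (2j−1)!!/(4α)^j · √(π/(2α)), odd powers integrate to 0; here √(π/(2α)) = 0.89522.
State is unnormalized: ∫|ψ|² dx = 0.89522, and ∫ψ*·x²·ψ dx = 1.8688, so ⟨x²⟩ = 1.8688 / 0.89522.
⟨x²⟩ = 2.0876.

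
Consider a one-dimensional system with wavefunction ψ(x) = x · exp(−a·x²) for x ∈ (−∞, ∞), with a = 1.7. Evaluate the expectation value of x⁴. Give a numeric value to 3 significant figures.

0.324

⟨x⁴⟩ = ∫ x⁴·|ψ|² dx / ∫|ψ|² dx (integrals over the domain).
Expand each integrand as polynomial × e^(−2ax²) and use ∫x^(2j)·e^(−2ax²) dx = (2j−1)!!/(4a)^j · √(π/(2a)), odd powers → 0; here √(π/(2a)) = 0.96125.
State is unnormalized: ∫|ψ|² dx = 0.14136, and ∫ψ*·x⁴·ψ dx = 0.045856, so ⟨x⁴⟩ = 0.045856 / 0.14136.
⟨x⁴⟩ = 0.32439.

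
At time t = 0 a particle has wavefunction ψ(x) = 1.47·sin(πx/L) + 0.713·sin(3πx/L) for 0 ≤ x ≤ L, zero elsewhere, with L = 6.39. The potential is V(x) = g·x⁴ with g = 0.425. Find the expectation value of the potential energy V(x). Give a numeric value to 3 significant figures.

125.

⟨V⟩ = ∫ V(x)·|ψ|² dx / ∫|ψ|² dx.
On 0 ≤ x ≤ L (j ≠ l): ∫sin²(jπx/L) dx = L/2, ∫sin(jπx/L)·sin(lπx/L) dx = 0; diagonal moments ∫x·sin²(jπx/L) dx = L²/4, ∫x²·sin²(jπx/L) dx = L³·(1/6 − 1/(4j²π²)); cross terms ∫x·sin(jπx/L)·sin(lπx/L) dx = 0 for j + l even and −4jlL²/(π²(j² − l²)²) for j + l odd, ∫x²·sin(jπx/L)·sin(lπx/L) dx = (−1)^(j+l)·4jlL³/(π²(j² − l²)²); higher powers the same way via product-to-sum and parts.
State is unnormalized: ∫|ψ|² dx = 8.5283, and ∫ψ*·V(x)·ψ dx = 1067.6, so ⟨V⟩ = 1067.6 / 8.5283.
⟨V⟩ = 125.19.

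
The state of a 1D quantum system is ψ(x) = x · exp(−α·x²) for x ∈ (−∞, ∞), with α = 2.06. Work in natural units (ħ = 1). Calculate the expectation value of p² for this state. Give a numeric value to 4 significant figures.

6.180

p² ψ = −ħ² d²ψ/dx²; ⟨p²⟩ = −ħ² ∫ ψ*·ψ'' dx / ∫|ψ|² dx.
Expand each integrand as polynomial × e^(−2αx²) and use ∫x^(2j)·e^(−2αx²) dx = (2j−1)!!/(4α)^j · √(π/(2α)), odd powers → 0; here √(π/(2α)) = 0.87323. Differentiate with the product rule, d/dx e^(−αx²) = −2αx·e^(−αx²).
State is unnormalized: ∫|ψ|² dx = 0.10597, and ∫ψ*·(−ħ² ψ'') dx = 0.65492, so ⟨p²⟩ = 0.65492 / 0.10597.
⟨p²⟩ = 6.1800.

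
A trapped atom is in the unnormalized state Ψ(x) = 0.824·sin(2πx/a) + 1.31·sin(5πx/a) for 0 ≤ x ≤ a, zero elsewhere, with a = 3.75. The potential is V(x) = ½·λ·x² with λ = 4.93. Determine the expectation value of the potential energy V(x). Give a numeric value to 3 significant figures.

10.8

⟨V⟩ = ∫ V(x)·|Ψ|² dx / ∫|Ψ|² dx.
On 0 ≤ x ≤ a (j ≠ l): ∫sin²(jπx/a) dx = a/2, ∫sin(jπx/a)·sin(lπx/a) dx = 0; diagonal moments ∫x·sin²(jπx/a) dx = a²/4, ∫x²·sin²(jπx/a) dx = a³·(1/6 − 1/(4j²π²)); cross terms ∫x·sin(jπx/a)·sin(lπx/a) dx = 0 for j + l even and −4jla²/(π²(j² − l²)²) for j + l odd, ∫x²·sin(jπx/a)·sin(lπx/a) dx = (−1)^(j+l)·4jla³/(π²(j² − l²)²); higher powers the same way via product-to-sum and parts.
State is unnormalized: ∫|Ψ|² dx = 4.4908, and ∫Ψ*·V(x)·Ψ dx = 48.525, so ⟨V⟩ = 48.525 / 4.4908.
⟨V⟩ = 10.806.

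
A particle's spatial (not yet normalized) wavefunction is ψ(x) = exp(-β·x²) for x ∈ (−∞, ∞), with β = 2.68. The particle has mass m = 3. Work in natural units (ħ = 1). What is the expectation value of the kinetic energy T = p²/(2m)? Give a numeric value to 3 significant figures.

0.447

T = −(ħ²/2m) d²/dx², so ⟨T⟩ = −(ħ²/2m) ∫ ψ*·ψ'' dx / ∫|ψ|² dx; with m = 3.
Gaussian moments: ∫x^(2j)·e^(−2βx²) dx = (2j−1)!!/(4β)^j · √(π/(2β)), odd powers integrate to 0; here √(π/(2β)) = 0.76558. Derivatives: d/dx e^(−βx²) = −2βx·e^(−βx²), d²/dx² e^(−βx²) = (4β²x² − 2β)·e^(−βx²).
State is unnormalized: ∫|ψ|² dx = 0.76558, and ∫ψ*·(−ħ²/2m · ψ'') dx = 0.34196, so ⟨T⟩ = 0.34196 / 0.76558.
⟨T⟩ = 0.44667.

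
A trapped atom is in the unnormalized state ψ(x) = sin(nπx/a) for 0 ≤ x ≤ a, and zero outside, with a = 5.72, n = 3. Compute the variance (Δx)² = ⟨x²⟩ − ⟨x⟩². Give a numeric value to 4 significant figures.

Compute ⟨x⟩ and ⟨x²⟩ separately, then (Δx)² = ⟨x²⟩ − ⟨x⟩².
With sin²θ = (1 − cos2θ)/2 on 0 ≤ x ≤ a: ∫sin²(nπx/a) dx = a/2, ∫x·sin²(nπx/a) dx = a²/4, ∫x²·sin²(nπx/a) dx = a³·(1/6 − 1/(4n²π²)); higher powers xᵏ the same way, integrating xᵏ·cos(2nπx/a) by parts.
Normalization: ∫|ψ|² dx = 2.8600.
⟨x⟩ = 2.8600 and ⟨x²⟩ = 10.722.
(Δx)² = 10.722 − (2.8600)² = 2.5424.

2.542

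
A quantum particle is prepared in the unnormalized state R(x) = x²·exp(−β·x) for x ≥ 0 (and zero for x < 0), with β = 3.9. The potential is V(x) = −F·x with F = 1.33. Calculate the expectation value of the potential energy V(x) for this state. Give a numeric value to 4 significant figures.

⟨V⟩ = ∫ V(x)·|R|² dx / ∫|R|² dx.
Every integrand reduces to terms xʲ·e^(−2βx) on [0, ∞); use ∫₀^∞ xʲ·e^(−2βx) dx = j!/(2β)^(j+1).
State is unnormalized: ∫|R|² dx = 0.00083126, and ∫R*·V(x)·R dx = -0.00070870, so ⟨V⟩ = -0.00070870 / 0.00083126.
⟨V⟩ = -0.85256.

-0.8526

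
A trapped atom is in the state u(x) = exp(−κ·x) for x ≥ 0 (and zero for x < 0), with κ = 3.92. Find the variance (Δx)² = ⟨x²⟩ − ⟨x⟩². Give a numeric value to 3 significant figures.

Compute ⟨x⟩ and ⟨x²⟩ separately, then (Δx)² = ⟨x²⟩ − ⟨x⟩².
Every integrand reduces to terms xʲ·e^(−2κx) on [0, ∞); use ∫₀^∞ xʲ·e^(−2κx) dx = j!/(2κ)^(j+1).
Normalization: ∫|u|² dx = 0.12755.
⟨x⟩ = 0.12755 and ⟨x²⟩ = 0.032539.
(Δx)² = 0.032539 − (0.12755)² = 0.016269.

0.0163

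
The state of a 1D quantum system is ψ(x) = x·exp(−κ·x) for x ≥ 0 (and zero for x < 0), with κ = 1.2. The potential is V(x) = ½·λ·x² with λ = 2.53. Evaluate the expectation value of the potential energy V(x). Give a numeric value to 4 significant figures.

⟨V⟩ = ∫ V(x)·|ψ|² dx / ∫|ψ|² dx.
Every integrand reduces to terms xʲ·e^(−2κx) on [0, ∞); use ∫₀^∞ xʲ·e^(−2κx) dx = j!/(2κ)^(j+1).
State is unnormalized: ∫|ψ|² dx = 0.14468, and ∫ψ*·V(x)·ψ dx = 0.38128, so ⟨V⟩ = 0.38128 / 0.14468.
⟨V⟩ = 2.6354.

2.635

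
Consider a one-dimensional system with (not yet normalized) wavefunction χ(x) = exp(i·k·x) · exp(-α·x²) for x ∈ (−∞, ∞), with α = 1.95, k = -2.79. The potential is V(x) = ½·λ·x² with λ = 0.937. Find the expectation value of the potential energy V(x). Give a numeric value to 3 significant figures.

⟨V⟩ = ∫ V(x)·|χ|² dx / ∫|χ|² dx.
Gaussian moments: ∫x^(2j)·e^(−2αx²) dx = (2j−1)!!/(4α)^j · √(π/(2α)), odd powers integrate to 0; here √(π/(2α)) = 0.89752.
State is unnormalized: ∫|χ|² dx = 0.89752, and ∫χ*·V(x)·χ dx = 0.053909, so ⟨V⟩ = 0.053909 / 0.89752.
⟨V⟩ = 0.060064.

0.0601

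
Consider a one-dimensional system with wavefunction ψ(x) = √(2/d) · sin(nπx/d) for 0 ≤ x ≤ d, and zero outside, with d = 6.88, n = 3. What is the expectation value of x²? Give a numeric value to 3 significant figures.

15.5

⟨x²⟩ = ∫ x²·|ψ|² dx (integrals over the domain).
With sin²θ = (1 − cos2θ)/2 on 0 ≤ x ≤ d: ∫sin²(nπx/d) dx = d/2, ∫x·sin²(nπx/d) dx = d²/4, ∫x²·sin²(nπx/d) dx = d³·(1/6 − 1/(4n²π²)); higher powers xᵏ the same way, integrating xᵏ·cos(2nπx/d) by parts.
⟨x²⟩ = 15.512.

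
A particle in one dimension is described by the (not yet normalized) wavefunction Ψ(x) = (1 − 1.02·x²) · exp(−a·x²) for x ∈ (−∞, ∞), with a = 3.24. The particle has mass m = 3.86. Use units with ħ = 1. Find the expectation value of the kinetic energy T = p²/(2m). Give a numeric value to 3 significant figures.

T = −(ħ²/2m) d²/dx², so ⟨T⟩ = −(ħ²/2m) ∫ Ψ*·Ψ'' dx / ∫|Ψ|² dx; with m = 3.86.
Expand each integrand as polynomial × e^(−2ax²) and use ∫x^(2j)·e^(−2ax²) dx = (2j−1)!!/(4a)^j · √(π/(2a)), odd powers → 0; here √(π/(2a)) = 0.69629. Differentiate with the product rule, d/dx e^(−ax²) = −2ax·e^(−ax²).
State is unnormalized: ∫|Ψ|² dx = 0.59962, and ∫Ψ*·(−ħ²/2m · Ψ'') dx = 0.35089, so ⟨T⟩ = 0.35089 / 0.59962.
⟨T⟩ = 0.58519.

0.585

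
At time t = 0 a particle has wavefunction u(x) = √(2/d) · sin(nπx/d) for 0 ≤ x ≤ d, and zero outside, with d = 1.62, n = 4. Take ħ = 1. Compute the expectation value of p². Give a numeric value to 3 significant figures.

p² u = −ħ² d²u/dx²; ⟨p²⟩ = −ħ² ∫ u*·u'' dx.
d/dx sin(nπx/d) = (nπ/d)·cos(nπx/d) and d²/dx² sin(nπx/d) = −(nπ/d)²·sin(nπx/d); on 0 ≤ x ≤ d, ∫sin²(nπx/d) dx = d/2 and ∫sin(nπx/d)·cos(nπx/d) dx = 0.
⟨p²⟩ = 60.171.

60.2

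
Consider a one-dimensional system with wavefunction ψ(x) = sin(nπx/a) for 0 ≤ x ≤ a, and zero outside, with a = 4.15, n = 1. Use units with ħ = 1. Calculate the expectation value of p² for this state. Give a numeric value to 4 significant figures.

p² ψ = −ħ² d²ψ/dx²; ⟨p²⟩ = −ħ² ∫ ψ*·ψ'' dx / ∫|ψ|² dx.
d/dx sin(nπx/a) = (nπ/a)·cos(nπx/a) and d²/dx² sin(nπx/a) = −(nπ/a)²·sin(nπx/a); on 0 ≤ x ≤ a, ∫sin²(nπx/a) dx = a/2 and ∫sin(nπx/a)·cos(nπx/a) dx = 0.
State is unnormalized: ∫|ψ|² dx = 2.0750, and ∫ψ*·(−ħ² ψ'') dx = 1.1891, so ⟨p²⟩ = 1.1891 / 2.0750.
⟨p²⟩ = 0.57306.

0.5731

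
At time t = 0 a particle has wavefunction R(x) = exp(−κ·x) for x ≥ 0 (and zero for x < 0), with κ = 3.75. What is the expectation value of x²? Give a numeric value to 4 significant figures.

⟨x²⟩ = ∫ x²·|R|² dx / ∫|R|² dx (integrals over the domain).
Every integrand reduces to terms xʲ·e^(−2κx) on [0, ∞); use ∫₀^∞ xʲ·e^(−2κx) dx = j!/(2κ)^(j+1).
State is unnormalized: ∫|R|² dx = 0.13333, and ∫R*·x²·R dx = 0.0047407, so ⟨x²⟩ = 0.0047407 / 0.13333.
⟨x²⟩ = 0.035556.

0.03556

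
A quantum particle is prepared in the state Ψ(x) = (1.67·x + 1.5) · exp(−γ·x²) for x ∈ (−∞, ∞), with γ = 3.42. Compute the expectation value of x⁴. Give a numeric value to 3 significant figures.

0.0214

⟨x⁴⟩ = ∫ x⁴·|Ψ|² dx / ∫|Ψ|² dx (integrals over the domain).
Expand each integrand as polynomial × e^(−2γx²) and use ∫x^(2j)·e^(−2γx²) dx = (2j−1)!!/(4γ)^j · √(π/(2γ)), odd powers → 0; here √(π/(2γ)) = 0.67771.
State is unnormalized: ∫|Ψ|² dx = 1.6630, and ∫Ψ*·x⁴·Ψ dx = 0.035519, so ⟨x⁴⟩ = 0.035519 / 1.6630.
⟨x⁴⟩ = 0.021358.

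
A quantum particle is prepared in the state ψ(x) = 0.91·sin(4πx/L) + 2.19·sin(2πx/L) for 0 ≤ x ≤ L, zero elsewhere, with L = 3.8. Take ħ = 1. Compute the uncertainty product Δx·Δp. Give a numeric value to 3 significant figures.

Δx = √(⟨x²⟩−⟨x⟩²), Δp = √(⟨p²⟩−⟨p⟩²).
On 0 ≤ x ≤ L (j ≠ l): ∫sin²(jπx/L) dx = L/2, ∫sin(jπx/L)·sin(lπx/L) dx = 0; diagonal moments ∫x·sin²(jπx/L) dx = L²/4, ∫x²·sin²(jπx/L) dx = L³·(1/6 − 1/(4j²π²)); cross terms ∫x·sin(jπx/L)·sin(lπx/L) dx = 0 for j + l even and −4jlL²/(π²(j² − l²)²) for j + l odd, ∫x²·sin(jπx/L)·sin(lπx/L) dx = (−1)^(j+l)·4jlL³/(π²(j² − l²)²); higher powers the same way via product-to-sum and parts. d²/dx² sin(jπx/L) = −(jπ/L)²·sin(jπx/L); on 0 ≤ x ≤ L, ∫sin²(jπx/L) dx = L/2 and ∫sin(jπx/L)·sin(lπx/L) dx = 0 for j ≠ l, so only diagonal terms survive in ∫|ψ|² and ∫ψ·ψ″; ∫ψ·ψ′ dx = [ψ²/2] between the walls = 0.
Normalization: ∫|ψ|² dx = 10.686.
⟨x⟩ = 1.9000, ⟨x²⟩ = 5.1115 ⇒ Δx = 1.2253.
⟨p⟩ = 0.0000, ⟨p²⟩ = 3.9416 ⇒ Δp = 1.9853.
Δx·Δp = 2.4327.

2.43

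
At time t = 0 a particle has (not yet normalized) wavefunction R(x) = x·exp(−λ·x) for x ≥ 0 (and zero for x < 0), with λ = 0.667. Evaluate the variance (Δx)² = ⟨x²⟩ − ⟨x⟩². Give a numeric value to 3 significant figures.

1.69

Compute ⟨x⟩ and ⟨x²⟩ separately, then (Δx)² = ⟨x²⟩ − ⟨x⟩².
Every integrand reduces to terms xʲ·e^(−2λx) on [0, ∞); use ∫₀^∞ xʲ·e^(−2λx) dx = j!/(2λ)^(j+1).
Normalization: ∫|R|² dx = 0.84249.
⟨x⟩ = 2.2489 and ⟨x²⟩ = 6.7433.
(Δx)² = 6.7433 − (2.2489)² = 1.6858.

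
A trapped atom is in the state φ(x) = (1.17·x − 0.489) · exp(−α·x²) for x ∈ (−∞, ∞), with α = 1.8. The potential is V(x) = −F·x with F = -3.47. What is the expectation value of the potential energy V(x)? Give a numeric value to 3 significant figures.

⟨V⟩ = ∫ V(x)·|φ|² dx / ∫|φ|² dx.
Expand each integrand as polynomial × e^(−2αx²) and use ∫x^(2j)·e^(−2αx²) dx = (2j−1)!!/(4α)^j · √(π/(2α)), odd powers → 0; here √(π/(2α)) = 0.93417.
State is unnormalized: ∫|φ|² dx = 0.40099, and ∫φ*·V(x)·φ dx = -0.51516, so ⟨V⟩ = -0.51516 / 0.40099.
⟨V⟩ = -1.2847.

-1.28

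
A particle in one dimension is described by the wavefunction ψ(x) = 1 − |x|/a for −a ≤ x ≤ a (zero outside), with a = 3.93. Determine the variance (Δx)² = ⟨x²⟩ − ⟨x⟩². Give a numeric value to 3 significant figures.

Compute ⟨x⟩ and ⟨x²⟩ separately, then (Δx)² = ⟨x²⟩ − ⟨x⟩².
ψ is even, so ∫ over [−a, a] = 2∫₀ᵃ with ψ = 1 − x/a there: ∫₀ᵃ (1 − x/a)² dx = a/3, ∫₀ᵃ x²(1 − x/a)² dx = a³/30, ∫₀ᵃ x⁴(1 − x/a)² dx = a⁵/105.
Normalization: ∫|ψ|² dx = 2.6200.
⟨x⟩ = 0.0000 and ⟨x²⟩ = 1.5445.
(Δx)² = 1.5445 − (0.0000)² = 1.5445.

1.54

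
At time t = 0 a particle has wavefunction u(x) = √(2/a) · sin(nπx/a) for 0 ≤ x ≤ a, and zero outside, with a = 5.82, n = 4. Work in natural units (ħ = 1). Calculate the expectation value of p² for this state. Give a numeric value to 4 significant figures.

p² u = −ħ² d²u/dx²; ⟨p²⟩ = −ħ² ∫ u*·u'' dx.
d/dx sin(nπx/a) = (nπ/a)·cos(nπx/a) and d²/dx² sin(nπx/a) = −(nπ/a)²·sin(nπx/a); on 0 ≤ x ≤ a, ∫sin²(nπx/a) dx = a/2 and ∫sin(nπx/a)·cos(nπx/a) dx = 0.
⟨p²⟩ = 4.6620.

4.662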